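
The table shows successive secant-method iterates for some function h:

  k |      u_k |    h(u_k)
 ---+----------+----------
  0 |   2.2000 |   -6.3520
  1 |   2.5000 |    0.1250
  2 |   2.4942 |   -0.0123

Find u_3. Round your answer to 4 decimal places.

u_3 = 2.4942 − (-0.0123)·(2.4942 − 2.5000) / (-0.0123 − 0.1250)
   = 2.4942 − (0.000071)/(-0.137300) = 2.494720

2.4947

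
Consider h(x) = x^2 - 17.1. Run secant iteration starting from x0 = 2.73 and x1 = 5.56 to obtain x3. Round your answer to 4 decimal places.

4.0988

h(2.73) = -9.647100, h(5.56) = 13.813600
x2 = 5.560000 − 13.813600·(5.560000 − 2.730000) / (13.813600 − (-9.647100)) = 5.560000 − (39.092488)/(23.460700) = 3.893703
h(3.893703) = -1.939075
x3 = 3.893703 − (-1.939075)·(3.893703 − 5.560000) / (-1.939075 − 13.813600) = 3.893703 − (3.231074)/(-15.752675) = 4.098816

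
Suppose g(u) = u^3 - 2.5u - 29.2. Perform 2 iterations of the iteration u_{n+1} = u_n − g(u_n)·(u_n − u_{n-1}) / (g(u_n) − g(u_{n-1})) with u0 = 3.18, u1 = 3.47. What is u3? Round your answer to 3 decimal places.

3.349

g(3.18) = -4.99257, g(3.47) = 3.90692
u2 = 3.47000 − 3.90692·(3.47000 − 3.18000) / (3.90692 − (-4.99257)) = 3.47000 − (1.13301)/(8.89949) = 3.34269
g(3.34269) = -0.20697
u3 = 3.34269 − (-0.20697)·(3.34269 − 3.47000) / (-0.20697 − 3.90692) = 3.34269 − (0.02635)/(-4.11389) = 3.34909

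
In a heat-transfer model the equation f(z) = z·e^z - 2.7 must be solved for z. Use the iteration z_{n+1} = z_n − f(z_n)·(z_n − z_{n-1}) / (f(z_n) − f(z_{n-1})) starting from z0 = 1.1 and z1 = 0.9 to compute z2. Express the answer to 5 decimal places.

0.98916

f(1.1) = 0.6045826, f(0.9) = -0.4863572
z2 = 0.9000000 − (-0.4863572)·(0.9000000 − 1.1000000) / (-0.4863572 − 0.6045826) = 0.9000000 − (0.0972714)/(-1.0909398) = 0.9891630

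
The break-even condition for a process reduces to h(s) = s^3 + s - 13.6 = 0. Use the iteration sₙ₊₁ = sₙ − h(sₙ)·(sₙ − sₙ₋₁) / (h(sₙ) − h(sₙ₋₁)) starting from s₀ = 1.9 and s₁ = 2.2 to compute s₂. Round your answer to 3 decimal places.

h(1.9) = -4.84100, h(2.2) = -0.75200
s₂ = 2.20000 − (-0.75200)·(2.20000 − 1.90000) / (-0.75200 − (-4.84100)) = 2.20000 − (-0.22560)/(4.08900) = 2.25517

2.255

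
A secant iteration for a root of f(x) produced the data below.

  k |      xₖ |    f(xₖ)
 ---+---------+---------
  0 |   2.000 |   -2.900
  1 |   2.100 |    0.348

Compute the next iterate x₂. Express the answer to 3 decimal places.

x₂ = 2.100 − 0.348·(2.100 − 2.000) / (0.348 − (-2.900))
   = 2.100 − (0.03480)/(3.24800) = 2.08929

2.089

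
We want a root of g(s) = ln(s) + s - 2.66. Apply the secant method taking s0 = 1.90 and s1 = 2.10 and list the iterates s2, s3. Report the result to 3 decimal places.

1.979, 1.978

g(1.90) = -0.11815, g(2.10) = 0.18194
s2 = 2.10000 − 0.18194·(2.10000 − 1.90000) / (0.18194 − (-0.11815)) = 2.10000 − (0.03639)/(0.30008) = 1.97874
g(1.97874) = 0.00120
s3 = 1.97874 − 0.00120·(1.97874 − 2.10000) / (0.00120 − 0.18194) = 1.97874 − (-0.00015)/(-0.18073) = 1.97793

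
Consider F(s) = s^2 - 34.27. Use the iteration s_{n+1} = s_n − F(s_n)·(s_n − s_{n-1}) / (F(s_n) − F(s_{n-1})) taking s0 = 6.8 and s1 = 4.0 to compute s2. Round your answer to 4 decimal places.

F(6.8) = 11.970000, F(4.0) = -18.270000
s2 = 4.000000 − (-18.270000)·(4.000000 − 6.800000) / (-18.270000 − 11.970000) = 4.000000 − (51.156000)/(-30.240000) = 5.691667

5.6917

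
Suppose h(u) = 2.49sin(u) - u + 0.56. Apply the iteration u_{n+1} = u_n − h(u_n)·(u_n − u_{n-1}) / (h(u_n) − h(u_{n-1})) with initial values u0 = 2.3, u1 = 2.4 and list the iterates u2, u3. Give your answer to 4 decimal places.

h(2.3) = 0.116806, h(2.4) = -0.158097
u2 = 2.400000 − (-0.158097)·(2.400000 − 2.300000) / (-0.158097 − 0.116806) = 2.400000 − (-0.015810)/(-0.274903) = 2.342490
h(2.342490) = 0.002169
u3 = 2.342490 − 0.002169·(2.342490 − 2.400000) / (0.002169 − (-0.158097)) = 2.342490 − (-0.000125)/(0.160266) = 2.343268

2.3425, 2.3433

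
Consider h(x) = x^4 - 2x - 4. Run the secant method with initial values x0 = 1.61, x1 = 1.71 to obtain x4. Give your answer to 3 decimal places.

h(1.61) = -0.50102, h(1.71) = 1.13036
x2 = 1.71000 − 1.13036·(1.71000 − 1.61000) / (1.13036 − (-0.50102)) = 1.71000 − (0.11304)/(1.63138) = 1.64071
h(1.64071) = -0.03492
x3 = 1.64071 − (-0.03492)·(1.64071 − 1.71000) / (-0.03492 − 1.13036) = 1.64071 − (0.00242)/(-1.16528) = 1.64279
h(1.64279) = -0.00232
x4 = 1.64279 − (-0.00232)·(1.64279 − 1.64071) / (-0.00232 − (-0.03492)) = 1.64279 − (0.00000)/(0.03260) = 1.64294

1.643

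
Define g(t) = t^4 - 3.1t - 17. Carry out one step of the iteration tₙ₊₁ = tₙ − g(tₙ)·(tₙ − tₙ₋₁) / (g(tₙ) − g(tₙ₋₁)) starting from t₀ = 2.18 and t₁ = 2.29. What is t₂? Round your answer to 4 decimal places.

g(2.18) = -1.172694, g(2.29) = 3.401585
t₂ = 2.290000 − 3.401585·(2.290000 − 2.180000) / (3.401585 − (-1.172694)) = 2.290000 − (0.374174)/(4.574279) = 2.208200

2.2082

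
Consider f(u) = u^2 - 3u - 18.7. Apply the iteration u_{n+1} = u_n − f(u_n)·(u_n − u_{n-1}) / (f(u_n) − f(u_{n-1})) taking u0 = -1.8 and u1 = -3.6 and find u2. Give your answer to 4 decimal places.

f(-1.8) = -10.060000, f(-3.6) = 5.060000
u2 = -3.600000 − 5.060000·(-3.600000 − (-1.800000)) / (5.060000 − (-10.060000)) = -3.600000 − (-9.108000)/(15.120000) = -2.997619

-2.9976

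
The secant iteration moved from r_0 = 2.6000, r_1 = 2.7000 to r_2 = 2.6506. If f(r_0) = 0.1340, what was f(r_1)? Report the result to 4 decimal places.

The secant line through (2.6000, 0.1340) and (2.7000, f(r_1)) crosses zero at r_2 = 2.6506.
So (2.6000, 0.1340), (2.7000, f(r_1)), (2.6506, 0) are collinear:
f(r_1) = 0.1340 · (2.7000 − 2.6506) / (2.6000 − 2.6506) = 0.1340 · (0.049400)/(-0.050600) = -0.130822

-0.1308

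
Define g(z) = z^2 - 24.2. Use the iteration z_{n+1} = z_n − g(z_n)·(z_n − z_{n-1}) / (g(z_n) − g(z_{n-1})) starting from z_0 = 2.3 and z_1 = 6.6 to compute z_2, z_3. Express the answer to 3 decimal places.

g(2.3) = -18.91000, g(6.6) = 19.36000
z_2 = 6.60000 − 19.36000·(6.60000 − 2.30000) / (19.36000 − (-18.91000)) = 6.60000 − (83.24800)/(38.27000) = 4.42472
g(4.42472) = -4.62186
z_3 = 4.42472 − (-4.62186)·(4.42472 − 6.60000) / (-4.62186 − 19.36000) = 4.42472 − (10.05385)/(-23.98186) = 4.84395

4.425, 4.844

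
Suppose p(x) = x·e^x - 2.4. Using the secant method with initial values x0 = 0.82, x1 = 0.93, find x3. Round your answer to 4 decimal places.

0.9387

p(0.82) = -0.538190, p(0.93) = -0.042906
x2 = 0.930000 − (-0.042906)·(0.930000 − 0.820000) / (-0.042906 − (-0.538190)) = 0.930000 − (-0.004720)/(0.495284) = 0.939529
p(0.939529) = 0.004046
x3 = 0.939529 − 0.004046·(0.939529 − 0.930000) / (0.004046 − (-0.042906)) = 0.939529 − (0.000039)/(0.046952) = 0.938708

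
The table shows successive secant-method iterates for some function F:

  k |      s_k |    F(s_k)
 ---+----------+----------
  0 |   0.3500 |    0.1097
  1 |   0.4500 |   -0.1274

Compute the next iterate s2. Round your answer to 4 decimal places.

0.3963

s2 = 0.4500 − (-0.1274)·(0.4500 − 0.3500) / (-0.1274 − 0.1097)
   = 0.4500 − (-0.012740)/(-0.237100) = 0.396267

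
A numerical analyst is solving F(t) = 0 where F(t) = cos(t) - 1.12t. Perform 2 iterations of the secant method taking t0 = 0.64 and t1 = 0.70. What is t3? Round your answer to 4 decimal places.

0.6891

F(0.64) = 0.085296, F(0.70) = -0.019158
t2 = 0.700000 − (-0.019158)·(0.700000 − 0.640000) / (-0.019158 − 0.085296) = 0.700000 − (-0.001149)/(-0.104454) = 0.688995
F(0.688995) = 0.000210
t3 = 0.688995 − 0.000210·(0.688995 − 0.700000) / (0.000210 − (-0.019158)) = 0.688995 − (-0.000002)/(0.019368) = 0.689115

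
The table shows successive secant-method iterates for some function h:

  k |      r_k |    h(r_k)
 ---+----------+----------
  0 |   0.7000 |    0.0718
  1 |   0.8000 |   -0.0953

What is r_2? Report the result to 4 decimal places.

0.7430

r_2 = 0.8000 − (-0.0953)·(0.8000 − 0.7000) / (-0.0953 − 0.0718)
   = 0.8000 − (-0.009530)/(-0.167100) = 0.742968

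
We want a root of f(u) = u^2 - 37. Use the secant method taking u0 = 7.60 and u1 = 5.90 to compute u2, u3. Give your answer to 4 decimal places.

f(7.60) = 20.760000, f(5.90) = -2.190000
u2 = 5.900000 − (-2.190000)·(5.900000 − 7.600000) / (-2.190000 − 20.760000) = 5.900000 − (3.723000)/(-22.950000) = 6.062222
f(6.062222) = -0.249462
u3 = 6.062222 − (-0.249462)·(6.062222 − 5.900000) / (-0.249462 − (-2.190000)) = 6.062222 − (-0.040468)/(1.940538) = 6.083076

6.0622, 6.0831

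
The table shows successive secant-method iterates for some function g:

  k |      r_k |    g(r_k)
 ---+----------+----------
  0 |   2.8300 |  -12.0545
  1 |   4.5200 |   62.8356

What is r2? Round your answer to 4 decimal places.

r2 = 4.5200 − 62.8356·(4.5200 − 2.8300) / (62.8356 − (-12.0545))
   = 4.5200 − (106.192164)/(74.890100) = 3.102027

3.1020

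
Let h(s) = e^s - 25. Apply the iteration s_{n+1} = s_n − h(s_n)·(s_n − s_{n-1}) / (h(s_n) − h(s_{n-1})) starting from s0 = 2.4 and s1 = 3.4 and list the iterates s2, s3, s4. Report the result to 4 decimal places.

h(2.4) = -13.976824, h(3.4) = 4.964100
s2 = 3.400000 − 4.964100·(3.400000 − 2.400000) / (4.964100 − (-13.976824)) = 3.400000 − (4.964100)/(18.940924) = 3.137917
h(3.137917) = -1.944216
s3 = 3.137917 − (-1.944216)·(3.137917 − 3.400000) / (-1.944216 − 4.964100) = 3.137917 − (0.509546)/(-6.908316) = 3.211675
h(3.211675) = -0.179371
s4 = 3.211675 − (-0.179371)·(3.211675 − 3.137917) / (-0.179371 − (-1.944216)) = 3.211675 − (-0.013230)/(1.764844) = 3.219172

3.1379, 3.2117, 3.2192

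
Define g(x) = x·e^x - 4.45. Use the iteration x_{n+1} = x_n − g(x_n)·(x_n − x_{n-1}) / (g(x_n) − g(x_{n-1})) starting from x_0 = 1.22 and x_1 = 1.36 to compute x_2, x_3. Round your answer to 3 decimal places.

g(1.22) = -0.31763, g(1.36) = 0.84882
x_2 = 1.36000 − 0.84882·(1.36000 − 1.22000) / (0.84882 − (-0.31763)) = 1.36000 − (0.11884)/(1.16645) = 1.25812
g(1.25812) = -0.02291
x_3 = 1.25812 − (-0.02291)·(1.25812 − 1.36000) / (-0.02291 − 0.84882) = 1.25812 − (0.00233)/(-0.87173) = 1.26080

1.258, 1.261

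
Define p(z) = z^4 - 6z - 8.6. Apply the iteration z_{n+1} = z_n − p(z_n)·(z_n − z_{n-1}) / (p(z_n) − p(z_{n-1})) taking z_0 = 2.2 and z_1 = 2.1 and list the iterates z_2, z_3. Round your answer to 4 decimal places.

p(2.2) = 1.625600, p(2.1) = -1.751900
z_2 = 2.100000 − (-1.751900)·(2.100000 − 2.200000) / (-1.751900 − 1.625600) = 2.100000 − (0.175190)/(-3.377500) = 2.151870
p(2.151870) = -0.069287
z_3 = 2.151870 − (-0.069287)·(2.151870 − 2.100000) / (-0.069287 − (-1.751900)) = 2.151870 − (-0.003594)/(1.682613) = 2.154006

2.1519, 2.1540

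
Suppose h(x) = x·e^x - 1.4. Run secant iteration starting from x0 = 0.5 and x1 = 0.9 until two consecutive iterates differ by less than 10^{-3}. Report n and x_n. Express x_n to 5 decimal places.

n = 5, x_n = 0.69718

h(0.5) = -0.5756394, h(0.9) = 0.8136428
x2 = 0.9000000 − 0.8136428·(0.4000000)/(1.3892822) = 0.6657372;  |Δ| = 0.2342628
h(0.6657372) = -0.1045256
x3 = 0.6657372 − (-0.1045256)·(-0.2342628)/(-0.9181684) = 0.6924060;  |Δ| = 0.0266688
h(0.6924060) = -0.0162139
x4 = 0.6924060 − (-0.0162139)·(0.0266688)/(0.0883117) = 0.6973024;  |Δ| = 0.0048964
h(0.6973024) = 0.0004117
x5 = 0.6973024 − 0.0004117·(0.0048964)/(0.0166256) = 0.6971811;  |Δ| = 0.0001213
|x5 − x4| = 0.0001213 < 10^{-3}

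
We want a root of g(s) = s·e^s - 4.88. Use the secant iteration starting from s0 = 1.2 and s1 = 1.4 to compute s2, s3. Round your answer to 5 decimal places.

1.30582, 1.31247

g(1.2) = -0.8958597, g(1.4) = 0.7972800
s2 = 1.4000000 − 0.7972800·(1.4000000 − 1.2000000) / (0.7972800 − (-0.8958597)) = 1.4000000 − (0.1594560)/(1.6931396) = 1.3058223
g(1.3058223) = -0.0605719
s3 = 1.3058223 − (-0.0605719)·(1.3058223 − 1.4000000) / (-0.0605719 − 0.7972800) = 1.3058223 − (0.0057045)/(-0.8578519) = 1.3124721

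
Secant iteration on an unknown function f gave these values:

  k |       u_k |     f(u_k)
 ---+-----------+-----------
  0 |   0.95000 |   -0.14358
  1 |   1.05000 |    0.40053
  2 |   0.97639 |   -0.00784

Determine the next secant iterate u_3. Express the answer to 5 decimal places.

0.97780

u_3 = 0.97639 − (-0.00784)·(0.97639 − 1.05000) / (-0.00784 − 0.40053)
   = 0.97639 − (0.0005771)/(-0.4083700) = 0.9778032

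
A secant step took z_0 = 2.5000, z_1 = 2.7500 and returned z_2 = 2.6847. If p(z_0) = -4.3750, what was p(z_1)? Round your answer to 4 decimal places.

The secant line through (2.5000, -4.3750) and (2.7500, p(z_1)) crosses zero at z_2 = 2.6847.
So (2.5000, -4.3750), (2.7500, p(z_1)), (2.6847, 0) are collinear:
p(z_1) = -4.3750 · (2.7500 − 2.6847) / (2.5000 − 2.6847) = -4.3750 · (0.065300)/(-0.184700) = 1.546765

1.5468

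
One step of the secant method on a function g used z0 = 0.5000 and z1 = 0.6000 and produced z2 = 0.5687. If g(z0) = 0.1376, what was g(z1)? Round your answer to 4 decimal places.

-0.0627

The secant line through (0.5000, 0.1376) and (0.6000, g(z1)) crosses zero at z2 = 0.5687.
So (0.5000, 0.1376), (0.6000, g(z1)), (0.5687, 0) are collinear:
g(z1) = 0.1376 · (0.6000 − 0.5687) / (0.5000 − 0.5687) = 0.1376 · (0.031300)/(-0.068700) = -0.062691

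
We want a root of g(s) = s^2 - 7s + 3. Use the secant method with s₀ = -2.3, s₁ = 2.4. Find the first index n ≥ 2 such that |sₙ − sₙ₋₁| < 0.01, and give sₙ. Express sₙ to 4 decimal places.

n = 6, sₙ = 0.4586

g(-2.3) = 24.390000, g(2.4) = -8.040000
s₂ = 2.400000 − (-8.040000)·(4.700000)/(-32.430000) = 1.234783;  |Δ| = 1.165217
g(1.234783) = -4.118790
s₃ = 1.234783 − (-4.118790)·(-1.165217)/(3.921210) = 0.010853;  |Δ| = 1.223930
g(0.010853) = 2.924149
s₄ = 0.010853 − 2.924149·(-1.223930)/(7.042939) = 0.519015;  |Δ| = 0.508162
g(0.519015) = -0.363726
s₅ = 0.519015 − (-0.363726)·(0.508162)/(-3.287875) = 0.462798;  |Δ| = 0.056216
g(0.462798) = -0.025407
s₆ = 0.462798 − (-0.025407)·(-0.056216)/(0.338319) = 0.458577;  |Δ| = 0.004222
|s₆ − s₅| = 0.004222 < 0.01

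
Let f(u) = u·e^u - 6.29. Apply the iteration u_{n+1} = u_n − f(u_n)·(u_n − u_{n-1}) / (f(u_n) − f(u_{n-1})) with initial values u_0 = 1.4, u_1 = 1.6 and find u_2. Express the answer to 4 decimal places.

1.4545

f(1.4) = -0.612720, f(1.6) = 1.634852
u_2 = 1.600000 − 1.634852·(1.600000 − 1.400000) / (1.634852 − (-0.612720)) = 1.600000 − (0.326970)/(2.247572) = 1.454523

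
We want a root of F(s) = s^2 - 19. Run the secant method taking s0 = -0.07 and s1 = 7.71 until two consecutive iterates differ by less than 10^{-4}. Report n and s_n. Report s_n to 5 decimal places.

F(-0.07) = -18.9951000, F(7.71) = 40.4441000
s2 = 7.7100000 − 40.4441000·(7.7800000)/(59.4392000) = 2.4162696;  |Δ| = 5.2937304
F(2.4162696) = -13.1616411
s3 = 2.4162696 − (-13.1616411)·(-5.2937304)/(-53.6057411) = 3.7160218;  |Δ| = 1.2997522
F(3.7160218) = -5.1911819
s4 = 3.7160218 − (-5.1911819)·(1.2997522)/(7.9704592) = 4.5625540;  |Δ| = 0.8465321
F(4.5625540) = 1.8168987
s5 = 4.5625540 − 1.8168987·(0.8465321)/(7.0080806) = 4.3430840;  |Δ| = 0.2194700
F(4.3430840) = -0.1376213
s6 = 4.3430840 − (-0.1376213)·(-0.2194700)/(-1.9545200) = 4.3585373;  |Δ| = 0.0154533
F(4.3585373) = -0.0031527
s7 = 4.3585373 − (-0.0031527)·(0.0154533)/(0.1344686) = 4.3588996;  |Δ| = 0.0003623
F(4.3588996) = 0.0000057
s8 = 4.3588996 − 0.0000057·(0.0003623)/(0.0031585) = 4.3588989;  |Δ| = 0.0000007
|s8 − s7| = 0.0000007 < 10^{-4}

n = 8, s_n = 4.35890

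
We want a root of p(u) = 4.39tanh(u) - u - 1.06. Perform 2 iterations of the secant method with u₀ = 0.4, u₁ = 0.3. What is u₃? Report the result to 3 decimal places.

p(0.4) = 0.20798, p(0.3) = -0.08114
u₂ = 0.30000 − (-0.08114)·(0.30000 − 0.40000) / (-0.08114 − 0.20798) = 0.30000 − (0.00811)/(-0.28911) = 0.32806
p(0.32806) = 0.00260
u₃ = 0.32806 − 0.00260·(0.32806 − 0.30000) / (0.00260 − (-0.08114)) = 0.32806 − (0.00007)/(0.08374) = 0.32719

0.327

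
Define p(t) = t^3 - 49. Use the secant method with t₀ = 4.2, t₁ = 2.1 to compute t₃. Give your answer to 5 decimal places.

3.82800

p(4.2) = 25.0880000, p(2.1) = -39.7390000
t₂ = 2.1000000 − (-39.7390000)·(2.1000000 − 4.2000000) / (-39.7390000 − 25.0880000) = 2.1000000 − (83.4519000)/(-64.8270000) = 3.3873016
p(3.3873016) = -10.1347383
t₃ = 3.3873016 − (-10.1347383)·(3.3873016 − 2.1000000) / (-10.1347383 − (-39.7390000)) = 3.3873016 − (-13.0464646)/(29.6042617) = 3.8279971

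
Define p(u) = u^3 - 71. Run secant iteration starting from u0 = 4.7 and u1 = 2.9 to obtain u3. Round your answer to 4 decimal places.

4.2117

p(4.7) = 32.823000, p(2.9) = -46.611000
u2 = 2.900000 − (-46.611000)·(2.900000 − 4.700000) / (-46.611000 − 32.823000) = 2.900000 − (83.899800)/(-79.434000) = 3.956220
p(3.956220) = -9.078512
u3 = 3.956220 − (-9.078512)·(3.956220 − 2.900000) / (-9.078512 − (-46.611000)) = 3.956220 − (-9.588908)/(37.532488) = 4.211703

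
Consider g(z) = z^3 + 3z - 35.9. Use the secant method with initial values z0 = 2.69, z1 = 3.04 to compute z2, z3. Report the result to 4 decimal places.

2.9925, 2.9966

g(2.69) = -8.364891, g(3.04) = 1.314464
z2 = 3.040000 − 1.314464·(3.040000 − 2.690000) / (1.314464 − (-8.364891)) = 3.040000 − (0.460062)/(9.679355) = 2.992470
g(2.992470) = -0.125398
z3 = 2.992470 − (-0.125398)·(2.992470 − 3.040000) / (-0.125398 − 1.314464) = 2.992470 − (0.005960)/(-1.439862) = 2.996609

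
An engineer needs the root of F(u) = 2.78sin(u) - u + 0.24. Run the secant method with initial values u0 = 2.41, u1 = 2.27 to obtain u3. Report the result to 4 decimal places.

2.3046

F(2.41) = -0.312805, F(2.27) = 0.097687
u2 = 2.270000 − 0.097687·(2.270000 − 2.410000) / (0.097687 − (-0.312805)) = 2.270000 − (-0.013676)/(0.410492) = 2.303316
F(2.303316) = 0.003590
u3 = 2.303316 − 0.003590·(2.303316 − 2.270000) / (0.003590 − 0.097687) = 2.303316 − (0.000120)/(-0.094097) = 2.304587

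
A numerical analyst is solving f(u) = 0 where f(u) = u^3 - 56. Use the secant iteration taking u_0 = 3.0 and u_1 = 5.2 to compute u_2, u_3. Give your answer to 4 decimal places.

f(3.0) = -29.000000, f(5.2) = 84.608000
u_2 = 5.200000 − 84.608000·(5.200000 − 3.000000) / (84.608000 − (-29.000000)) = 5.200000 − (186.137600)/(113.608000) = 3.561580
f(3.561580) = -10.821878
u_3 = 3.561580 − (-10.821878)·(3.561580 − 5.200000) / (-10.821878 − 84.608000) = 3.561580 − (17.730779)/(-95.429878) = 3.747379

3.5616, 3.7474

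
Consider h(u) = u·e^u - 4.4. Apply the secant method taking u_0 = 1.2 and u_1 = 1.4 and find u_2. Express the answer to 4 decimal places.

1.2491

h(1.2) = -0.415860, h(1.4) = 1.277280
u_2 = 1.400000 − 1.277280·(1.400000 − 1.200000) / (1.277280 − (-0.415860)) = 1.400000 − (0.255456)/(1.693140) = 1.249123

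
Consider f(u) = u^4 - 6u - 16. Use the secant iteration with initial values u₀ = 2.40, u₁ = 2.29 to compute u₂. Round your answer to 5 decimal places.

2.33910

f(2.40) = 2.7776000, f(2.29) = -2.2394152
u₂ = 2.2900000 − (-2.2394152)·(2.2900000 − 2.4000000) / (-2.2394152 − 2.7776000) = 2.2900000 − (0.2463357)/(-5.0170152) = 2.3391000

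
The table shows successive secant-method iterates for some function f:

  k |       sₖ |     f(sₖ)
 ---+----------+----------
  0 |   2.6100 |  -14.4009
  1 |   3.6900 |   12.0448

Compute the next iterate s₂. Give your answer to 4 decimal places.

3.1981

s₂ = 3.6900 − 12.0448·(3.6900 − 2.6100) / (12.0448 − (-14.4009))
   = 3.6900 − (13.008384)/(26.445700) = 3.198110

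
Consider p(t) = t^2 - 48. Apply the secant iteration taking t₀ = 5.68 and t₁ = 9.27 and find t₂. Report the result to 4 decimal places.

p(5.68) = -15.737600, p(9.27) = 37.932900
t₂ = 9.270000 − 37.932900·(9.270000 − 5.680000) / (37.932900 − (-15.737600)) = 9.270000 − (136.179111)/(53.670500) = 6.732682

6.7327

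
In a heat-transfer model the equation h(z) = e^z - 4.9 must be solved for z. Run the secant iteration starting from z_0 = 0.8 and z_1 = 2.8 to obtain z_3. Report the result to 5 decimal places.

h(0.8) = -2.6744591, h(2.8) = 11.5446468
z_2 = 2.8000000 − 11.5446468·(2.8000000 − 0.8000000) / (11.5446468 − (-2.6744591)) = 2.8000000 − (23.0892935)/(14.2191058) = 1.1761782
h(1.1761782) = -1.6580395
z_3 = 1.1761782 − (-1.6580395)·(1.1761782 − 2.8000000) / (-1.6580395 − 11.5446468) = 1.1761782 − (2.6923606)/(-13.2026863) = 1.3801035

1.38010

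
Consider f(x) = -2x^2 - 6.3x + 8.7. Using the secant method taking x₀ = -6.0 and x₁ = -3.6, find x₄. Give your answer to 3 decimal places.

-4.188

f(-6.0) = -25.50000, f(-3.6) = 5.46000
x₂ = -3.60000 − 5.46000·(-3.60000 − (-6.00000)) / (5.46000 − (-25.50000)) = -3.60000 − (13.10400)/(30.96000) = -4.02326
f(-4.02326) = 1.67334
x₃ = -4.02326 − 1.67334·(-4.02326 − (-3.60000)) / (1.67334 − 5.46000) = -4.02326 − (-0.70825)/(-3.78666) = -4.21029
f(-4.21029) = -0.22830
x₄ = -4.21029 − (-0.22830)·(-4.21029 − (-4.02326)) / (-0.22830 − 1.67334) = -4.21029 − (0.04270)/(-1.90163) = -4.18784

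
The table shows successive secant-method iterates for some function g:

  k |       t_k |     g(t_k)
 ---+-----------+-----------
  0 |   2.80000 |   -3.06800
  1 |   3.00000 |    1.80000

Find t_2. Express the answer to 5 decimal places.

2.92605

t_2 = 3.00000 − 1.80000·(3.00000 − 2.80000) / (1.80000 − (-3.06800))
   = 3.00000 − (0.3600000)/(4.8680000) = 2.9260477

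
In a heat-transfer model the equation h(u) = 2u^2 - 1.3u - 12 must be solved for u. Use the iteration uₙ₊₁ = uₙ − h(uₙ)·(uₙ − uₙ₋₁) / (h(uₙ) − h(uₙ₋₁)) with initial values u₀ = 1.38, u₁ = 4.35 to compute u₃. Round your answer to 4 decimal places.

2.6849

h(1.38) = -9.985200, h(4.35) = 20.190000
u₂ = 4.350000 − 20.190000·(4.350000 − 1.380000) / (20.190000 − (-9.985200)) = 4.350000 − (59.964300)/(30.175200) = 2.362795
h(2.362795) = -3.906031
u₃ = 2.362795 − (-3.906031)·(2.362795 − 4.350000) / (-3.906031 − 20.190000) = 2.362795 − (7.762083)/(-24.096031) = 2.684926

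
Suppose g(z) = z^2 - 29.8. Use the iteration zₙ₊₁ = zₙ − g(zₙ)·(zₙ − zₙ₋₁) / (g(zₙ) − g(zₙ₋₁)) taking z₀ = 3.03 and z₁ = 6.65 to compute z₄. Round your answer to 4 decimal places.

g(3.03) = -20.619100, g(6.65) = 14.422500
z₂ = 6.650000 − 14.422500·(6.650000 − 3.030000) / (14.422500 − (-20.619100)) = 6.650000 − (52.209450)/(35.041600) = 5.160072
g(5.160072) = -3.173654
z₃ = 5.160072 − (-3.173654)·(5.160072 − 6.650000) / (-3.173654 − 14.422500) = 5.160072 − (4.728515)/(-17.596154) = 5.428797
g(5.428797) = -0.328167
z₄ = 5.428797 − (-0.328167)·(5.428797 − 5.160072) / (-0.328167 − (-3.173654)) = 5.428797 − (-0.088186)/(2.845487) = 5.459788

5.4598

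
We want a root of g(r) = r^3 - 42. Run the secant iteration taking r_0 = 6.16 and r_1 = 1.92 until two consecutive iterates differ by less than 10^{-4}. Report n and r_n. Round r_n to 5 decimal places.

g(6.16) = 191.7448960, g(1.92) = -34.9221120
r_2 = 1.9200000 − (-34.9221120)·(-4.2400000)/(-226.6670080) = 2.5732479;  |Δ| = 0.6532479
g(2.5732479) = -24.9609688
r_3 = 2.5732479 − (-24.9609688)·(0.6532479)/(9.9611432) = 4.2101787;  |Δ| = 1.6369307
g(4.2101787) = 32.6279607
r_4 = 4.2101787 − 32.6279607·(1.6369307)/(57.5889294) = 3.2827485;  |Δ| = 0.9274302
g(3.2827485) = -6.6236661
r_5 = 3.2827485 − (-6.6236661)·(-0.9274302)/(-39.2516268) = 3.4392512;  |Δ| = 0.1565028
g(3.4392512) = -1.3189921
r_6 = 3.4392512 − (-1.3189921)·(0.1565028)/(5.3046740) = 3.4781652;  |Δ| = 0.0389140
g(3.4781652) = 0.0775665
r_7 = 3.4781652 − 0.0775665·(0.0389140)/(1.3965586) = 3.4760039;  |Δ| = 0.0021613
g(3.4760039) = -0.0008256
r_8 = 3.4760039 − (-0.0008256)·(-0.0021613)/(-0.0783921) = 3.4760266;  |Δ| = 0.0000228
|r_8 − r_7| = 0.0000228 < 10^{-4}

n = 8, r_n = 3.47603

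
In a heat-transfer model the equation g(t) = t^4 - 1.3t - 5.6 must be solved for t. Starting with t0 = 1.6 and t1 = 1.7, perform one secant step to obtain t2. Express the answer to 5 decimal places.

1.66751

g(1.6) = -1.1264000, g(1.7) = 0.5421000
t2 = 1.7000000 − 0.5421000·(1.7000000 − 1.6000000) / (0.5421000 − (-1.1264000)) = 1.7000000 − (0.0542100)/(1.6685000) = 1.6675097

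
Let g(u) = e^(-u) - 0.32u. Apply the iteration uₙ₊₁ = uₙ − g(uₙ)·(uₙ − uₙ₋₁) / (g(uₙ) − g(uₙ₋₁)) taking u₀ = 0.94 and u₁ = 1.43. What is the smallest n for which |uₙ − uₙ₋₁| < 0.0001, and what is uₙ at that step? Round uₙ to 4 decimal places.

n = 5, uₙ = 1.0709

g(0.94) = 0.089828, g(1.43) = -0.218291
u₂ = 1.430000 − (-0.218291)·(0.490000)/(-0.308119) = 1.082853;  |Δ| = 0.347147
g(1.082853) = -0.007885
u₃ = 1.082853 − (-0.007885)·(-0.347147)/(0.210406) = 1.069844;  |Δ| = 0.013009
g(1.069844) = 0.000712
u₄ = 1.069844 − 0.000712·(-0.013009)/(0.008597) = 1.070921;  |Δ| = 0.001078
g(1.070921) = -0.000002
u₅ = 1.070921 − (-0.000002)·(0.001078)/(-0.000714) = 1.070918;  |Δ| = 0.000003
|u₅ − u₄| = 0.000003 < 0.0001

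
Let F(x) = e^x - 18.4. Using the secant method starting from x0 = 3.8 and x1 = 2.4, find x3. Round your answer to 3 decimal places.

2.972

F(3.8) = 26.30118, F(2.4) = -7.37682
x2 = 2.40000 − (-7.37682)·(2.40000 − 3.80000) / (-7.37682 − 26.30118) = 2.40000 − (10.32755)/(-33.67801) = 2.70666
F(2.70666) = -3.42090
x3 = 2.70666 − (-3.42090)·(2.70666 − 2.40000) / (-3.42090 − (-7.37682)) = 2.70666 − (-1.04904)/(3.95592) = 2.97184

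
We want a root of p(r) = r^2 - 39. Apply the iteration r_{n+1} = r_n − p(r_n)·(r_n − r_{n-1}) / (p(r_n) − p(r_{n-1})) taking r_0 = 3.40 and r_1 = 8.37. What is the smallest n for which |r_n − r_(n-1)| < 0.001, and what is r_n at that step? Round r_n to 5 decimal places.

p(3.40) = -27.4400000, p(8.37) = 31.0569000
r_2 = 8.3700000 − 31.0569000·(4.9700000)/(58.4969000) = 5.7313509;  |Δ| = 2.6386491
p(5.7313509) = -6.1516170
r_3 = 5.7313509 − (-6.1516170)·(-2.6386491)/(-37.2085170) = 6.1675940;  |Δ| = 0.4362431
p(6.1675940) = -0.9607844
r_4 = 6.1675940 − (-0.9607844)·(0.4362431)/(5.1908325) = 6.2483393;  |Δ| = 0.0807453
p(6.2483393) = 0.0417444
r_5 = 6.2483393 − 0.0417444·(0.0807453)/(1.0025288) = 6.2449772;  |Δ| = 0.0033622
p(6.2449772) = -0.0002602
r_6 = 6.2449772 − (-0.0002602)·(-0.0033622)/(-0.0420046) = 6.2449980;  |Δ| = 0.0000208
|r_6 − r_5| = 0.0000208 < 0.001

n = 6, r_n = 6.24500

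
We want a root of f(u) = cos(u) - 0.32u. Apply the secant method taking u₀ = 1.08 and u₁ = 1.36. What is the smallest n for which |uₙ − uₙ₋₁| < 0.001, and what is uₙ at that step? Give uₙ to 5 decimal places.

f(1.08) = 0.1257284, f(1.36) = -0.2259613
u₂ = 1.3600000 − (-0.2259613)·(0.2800000)/(-0.3516897) = 1.1800994;  |Δ| = 0.1799006
f(1.1800994) = 0.0032011
u₃ = 1.1800994 − 0.0032011·(-0.1799006)/(0.2291624) = 1.1826124;  |Δ| = 0.0025129
f(1.1826124) = 0.0000721
u₄ = 1.1826124 − 0.0000721·(0.0025129)/(-0.0031289) = 1.1826703;  |Δ| = 0.0000579
|u₄ − u₃| = 0.0000579 < 0.001

n = 4, uₙ = 1.18267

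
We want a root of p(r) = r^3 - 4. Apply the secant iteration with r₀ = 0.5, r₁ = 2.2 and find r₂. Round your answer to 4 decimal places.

1.1260

p(0.5) = -3.875000, p(2.2) = 6.648000
r₂ = 2.200000 − 6.648000·(2.200000 − 0.500000) / (6.648000 − (-3.875000)) = 2.200000 − (11.301600)/(10.523000) = 1.126010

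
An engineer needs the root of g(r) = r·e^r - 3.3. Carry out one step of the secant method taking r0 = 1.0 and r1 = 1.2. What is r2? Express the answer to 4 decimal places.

1.0919

g(1.0) = -0.581718, g(1.2) = 0.684140
r2 = 1.200000 − 0.684140·(1.200000 − 1.000000) / (0.684140 − (-0.581718)) = 1.200000 − (0.136828)/(1.265858) = 1.091909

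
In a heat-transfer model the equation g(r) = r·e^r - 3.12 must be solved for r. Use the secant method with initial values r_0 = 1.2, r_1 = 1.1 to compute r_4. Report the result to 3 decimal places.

1.070

g(1.2) = 0.86414, g(1.1) = 0.18458
r_2 = 1.10000 − 0.18458·(1.10000 − 1.20000) / (0.18458 − 0.86414) = 1.10000 − (-0.01846)/(-0.67956) = 1.07284
g(1.07284) = 0.01662
r_3 = 1.07284 − 0.01662·(1.07284 − 1.10000) / (0.01662 − 0.18458) = 1.07284 − (-0.00045)/(-0.16796) = 1.07015
g(1.07015) = 0.00036
r_4 = 1.07015 − 0.00036·(1.07015 − 1.07284) / (0.00036 − 0.01662) = 1.07015 − (0.00000)/(-0.01625) = 1.07009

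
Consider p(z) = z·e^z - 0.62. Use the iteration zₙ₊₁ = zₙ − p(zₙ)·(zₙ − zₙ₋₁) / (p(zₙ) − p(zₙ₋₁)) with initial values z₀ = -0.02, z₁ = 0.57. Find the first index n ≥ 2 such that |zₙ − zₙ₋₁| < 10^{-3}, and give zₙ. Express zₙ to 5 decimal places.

p(-0.02) = -0.6396040, p(0.57) = 0.3879122
z₂ = 0.5700000 − 0.3879122·(0.5900000)/(1.0275162) = 0.3472607;  |Δ| = 0.2227393
p(0.3472607) = -0.1285616
z₃ = 0.3472607 − (-0.1285616)·(-0.2227393)/(-0.5164738) = 0.4027054;  |Δ| = 0.0554447
p(0.4027054) = -0.0176066
z₄ = 0.4027054 − (-0.0176066)·(0.0554447)/(0.1109550) = 0.4115035;  |Δ| = 0.0087981
p(0.4115035) = 0.0009938
z₅ = 0.4115035 − 0.0009938·(0.0087981)/(0.0186004) = 0.4110334;  |Δ| = 0.0004701
|z₅ − z₄| = 0.0004701 < 10^{-3}

n = 5, zₙ = 0.41103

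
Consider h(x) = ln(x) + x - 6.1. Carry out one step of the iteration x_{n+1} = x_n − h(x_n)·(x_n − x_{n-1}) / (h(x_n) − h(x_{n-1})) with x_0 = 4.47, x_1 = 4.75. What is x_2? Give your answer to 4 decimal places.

4.5790

h(4.47) = -0.132612, h(4.75) = 0.208145
x_2 = 4.750000 − 0.208145·(4.750000 − 4.470000) / (0.208145 − (-0.132612)) = 4.750000 − (0.058280)/(0.340756) = 4.578967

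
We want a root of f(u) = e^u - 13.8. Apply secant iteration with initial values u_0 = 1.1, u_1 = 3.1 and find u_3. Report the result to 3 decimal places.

2.532

f(1.1) = -10.79583, f(3.1) = 8.39795
u_2 = 3.10000 − 8.39795·(3.10000 − 1.10000) / (8.39795 − (-10.79583)) = 3.10000 − (16.79590)/(19.19379) = 2.22493
f(2.22493) = -4.54716
u_3 = 2.22493 − (-4.54716)·(2.22493 − 3.10000) / (-4.54716 − 8.39795) = 2.22493 − (3.97909)/(-12.94511) = 2.53231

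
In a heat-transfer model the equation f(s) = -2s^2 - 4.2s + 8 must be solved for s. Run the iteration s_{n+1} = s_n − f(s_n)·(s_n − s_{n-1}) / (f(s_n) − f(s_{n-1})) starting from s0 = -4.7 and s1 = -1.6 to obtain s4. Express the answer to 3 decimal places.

f(-4.7) = -16.44000, f(-1.6) = 9.60000
s2 = -1.60000 − 9.60000·(-1.60000 − (-4.70000)) / (9.60000 − (-16.44000)) = -1.60000 − (29.76000)/(26.04000) = -2.74286
f(-2.74286) = 4.47347
s3 = -2.74286 − 4.47347·(-2.74286 − (-1.60000)) / (4.47347 − 9.60000) = -2.74286 − (-5.11254)/(-5.12653) = -3.74013
f(-3.74013) = -4.26857
s4 = -3.74013 − (-4.26857)·(-3.74013 − (-2.74286)) / (-4.26857 − 4.47347) = -3.74013 − (4.25692)/(-8.74204) = -3.25318

-3.253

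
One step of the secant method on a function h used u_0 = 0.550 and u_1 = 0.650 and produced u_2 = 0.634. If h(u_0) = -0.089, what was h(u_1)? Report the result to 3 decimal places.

The secant line through (0.550, -0.089) and (0.650, h(u_1)) crosses zero at u_2 = 0.634.
So (0.550, -0.089), (0.650, h(u_1)), (0.634, 0) are collinear:
h(u_1) = -0.089 · (0.650 − 0.634) / (0.550 − 0.634) = -0.089 · (0.01600)/(-0.08400) = 0.01695

0.017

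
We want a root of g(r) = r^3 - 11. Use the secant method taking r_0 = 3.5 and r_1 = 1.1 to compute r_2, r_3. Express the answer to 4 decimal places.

g(3.5) = 31.875000, g(1.1) = -9.669000
r_2 = 1.100000 − (-9.669000)·(1.100000 − 3.500000) / (-9.669000 − 31.875000) = 1.100000 − (23.205600)/(-41.544000) = 1.658579
g(1.658579) = -6.437442
r_3 = 1.658579 − (-6.437442)·(1.658579 − 1.100000) / (-6.437442 − (-9.669000)) = 1.658579 − (-3.595819)/(3.231558) = 2.771299

1.6586, 2.7713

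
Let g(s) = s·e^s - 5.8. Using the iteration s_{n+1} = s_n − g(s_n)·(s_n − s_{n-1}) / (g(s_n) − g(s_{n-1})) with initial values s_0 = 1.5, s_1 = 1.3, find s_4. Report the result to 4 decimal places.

g(1.5) = 0.922534, g(1.3) = -1.029914
s_2 = 1.300000 − (-1.029914)·(1.300000 − 1.500000) / (-1.029914 − 0.922534) = 1.300000 − (0.205983)/(-1.952448) = 1.405500
g(1.405500) = -0.068984
s_3 = 1.405500 − (-0.068984)·(1.405500 − 1.300000) / (-0.068984 − (-1.029914)) = 1.405500 − (-0.007278)/(0.960930) = 1.413074
g(1.413074) = 0.005703
s_4 = 1.413074 − 0.005703·(1.413074 − 1.405500) / (0.005703 − (-0.068984)) = 1.413074 − (0.000043)/(0.074687) = 1.412495

1.4125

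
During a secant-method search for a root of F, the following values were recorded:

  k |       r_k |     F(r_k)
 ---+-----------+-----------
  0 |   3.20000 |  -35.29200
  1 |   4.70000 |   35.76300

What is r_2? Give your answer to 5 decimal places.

r_2 = 4.70000 − 35.76300·(4.70000 − 3.20000) / (35.76300 − (-35.29200))
   = 4.70000 − (53.6445000)/(71.0550000) = 3.9450285

3.94503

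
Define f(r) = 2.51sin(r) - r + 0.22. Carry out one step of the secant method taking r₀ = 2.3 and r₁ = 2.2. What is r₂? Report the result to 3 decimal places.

2.219

f(2.3) = -0.20828, f(2.2) = 0.04933
r₂ = 2.20000 − 0.04933·(2.20000 − 2.30000) / (0.04933 − (-0.20828)) = 2.20000 − (-0.00493)/(0.25761) = 2.21915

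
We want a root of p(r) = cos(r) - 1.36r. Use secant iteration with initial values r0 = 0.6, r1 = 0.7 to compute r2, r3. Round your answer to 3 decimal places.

p(0.6) = 0.00934, p(0.7) = -0.18716
r2 = 0.70000 − (-0.18716)·(0.70000 − 0.60000) / (-0.18716 − 0.00934) = 0.70000 − (-0.01872)/(-0.19649) = 0.60475
p(0.60475) = 0.00018
r3 = 0.60475 − 0.00018·(0.60475 − 0.70000) / (0.00018 − (-0.18716)) = 0.60475 − (-0.00002)/(0.18734) = 0.60484

0.605, 0.605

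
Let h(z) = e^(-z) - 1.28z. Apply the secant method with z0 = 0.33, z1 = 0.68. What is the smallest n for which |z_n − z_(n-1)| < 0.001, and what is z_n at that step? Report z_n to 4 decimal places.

n = 4, z_n = 0.4823

h(0.33) = 0.296524, h(0.68) = -0.363783
z2 = 0.680000 − (-0.363783)·(0.350000)/(-0.660307) = 0.487174;  |Δ| = 0.192826
h(0.487174) = -0.009223
z3 = 0.487174 − (-0.009223)·(-0.192826)/(0.354560) = 0.482158;  |Δ| = 0.005016
h(0.482158) = 0.000287
z4 = 0.482158 − 0.000287·(-0.005016)/(0.009510) = 0.482310;  |Δ| = 0.000151
|z4 − z3| = 0.000151 < 0.001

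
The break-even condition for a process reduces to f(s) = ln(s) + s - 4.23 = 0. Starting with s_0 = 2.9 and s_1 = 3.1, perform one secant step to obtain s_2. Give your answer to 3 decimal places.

f(2.9) = -0.26529, f(3.1) = 0.00140
s_2 = 3.10000 − 0.00140·(3.10000 − 2.90000) / (0.00140 − (-0.26529)) = 3.10000 − (0.00028)/(0.26669) = 3.09895

3.099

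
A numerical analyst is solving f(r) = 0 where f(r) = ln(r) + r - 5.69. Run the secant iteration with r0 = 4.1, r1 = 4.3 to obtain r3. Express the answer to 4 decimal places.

4.2444

f(4.1) = -0.179013, f(4.3) = 0.068615
r2 = 4.300000 − 0.068615·(4.300000 − 4.100000) / (0.068615 − (-0.179013)) = 4.300000 − (0.013723)/(0.247628) = 4.244582
f(4.244582) = 0.000226
r3 = 4.244582 − 0.000226·(4.244582 − 4.300000) / (0.000226 − 0.068615) = 4.244582 − (-0.000013)/(-0.068389) = 4.244399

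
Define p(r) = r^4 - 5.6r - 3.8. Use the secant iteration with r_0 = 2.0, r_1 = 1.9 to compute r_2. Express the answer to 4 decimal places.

1.9585

p(2.0) = 1.000000, p(1.9) = -1.407900
r_2 = 1.900000 − (-1.407900)·(1.900000 − 2.000000) / (-1.407900 − 1.000000) = 1.900000 − (0.140790)/(-2.407900) = 1.958470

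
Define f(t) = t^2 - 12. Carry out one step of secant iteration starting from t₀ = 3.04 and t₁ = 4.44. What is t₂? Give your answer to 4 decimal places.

f(3.04) = -2.758400, f(4.44) = 7.713600
t₂ = 4.440000 − 7.713600·(4.440000 − 3.040000) / (7.713600 − (-2.758400)) = 4.440000 − (10.799040)/(10.472000) = 3.408770

3.4088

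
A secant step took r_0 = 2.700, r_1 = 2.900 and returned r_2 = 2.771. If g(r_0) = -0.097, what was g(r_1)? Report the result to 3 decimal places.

0.176

The secant line through (2.700, -0.097) and (2.900, g(r_1)) crosses zero at r_2 = 2.771.
So (2.700, -0.097), (2.900, g(r_1)), (2.771, 0) are collinear:
g(r_1) = -0.097 · (2.900 − 2.771) / (2.700 − 2.771) = -0.097 · (0.12900)/(-0.07100) = 0.17624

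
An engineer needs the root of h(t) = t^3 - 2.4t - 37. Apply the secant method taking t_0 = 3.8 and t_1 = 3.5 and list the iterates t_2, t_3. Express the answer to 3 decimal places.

h(3.8) = 8.75200, h(3.5) = -2.52500
t_2 = 3.50000 − (-2.52500)·(3.50000 − 3.80000) / (-2.52500 − 8.75200) = 3.50000 − (0.75750)/(-11.27700) = 3.56717
h(3.56717) = -0.16996
t_3 = 3.56717 − (-0.16996)·(3.56717 − 3.50000) / (-0.16996 − (-2.52500)) = 3.56717 − (-0.01142)/(2.35504) = 3.57202

3.567, 3.572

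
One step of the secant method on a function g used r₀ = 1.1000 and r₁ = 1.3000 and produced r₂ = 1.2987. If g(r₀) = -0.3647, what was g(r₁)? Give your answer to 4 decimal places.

The secant line through (1.1000, -0.3647) and (1.3000, g(r₁)) crosses zero at r₂ = 1.2987.
So (1.1000, -0.3647), (1.3000, g(r₁)), (1.2987, 0) are collinear:
g(r₁) = -0.3647 · (1.3000 − 1.2987) / (1.1000 − 1.2987) = -0.3647 · (0.001300)/(-0.198700) = 0.002386

0.0024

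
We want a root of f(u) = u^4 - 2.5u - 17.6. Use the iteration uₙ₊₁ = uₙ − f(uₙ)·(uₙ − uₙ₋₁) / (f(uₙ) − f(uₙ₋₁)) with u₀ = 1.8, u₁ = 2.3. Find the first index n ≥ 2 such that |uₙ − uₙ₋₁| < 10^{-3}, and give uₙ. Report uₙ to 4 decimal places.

n = 5, uₙ = 2.1918

f(1.8) = -11.602400, f(2.3) = 4.634100
u₂ = 2.300000 − 4.634100·(0.500000)/(16.236500) = 2.157294;  |Δ| = 0.142706
f(2.157294) = -1.334297
u₃ = 2.157294 − (-1.334297)·(-0.142706)/(-5.968397) = 2.189197;  |Δ| = 0.031903
f(2.189197) = -0.104127
u₄ = 2.189197 − (-0.104127)·(0.031903)/(1.230170) = 2.191898;  |Δ| = 0.002700
f(2.191898) = 0.002663
u₅ = 2.191898 − 0.002663·(0.002700)/(0.106791) = 2.191830;  |Δ| = 0.000067
|u₅ − u₄| = 0.000067 < 10^{-3}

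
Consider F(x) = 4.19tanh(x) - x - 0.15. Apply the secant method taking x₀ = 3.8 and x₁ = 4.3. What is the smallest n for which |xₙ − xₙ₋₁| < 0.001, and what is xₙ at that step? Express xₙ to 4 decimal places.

F(3.8) = 0.235808, F(4.3) = -0.261543
x₂ = 4.300000 − (-0.261543)·(0.500000)/(-0.497351) = 4.037064;  |Δ| = 0.262936
F(4.037064) = 0.000326
x₃ = 4.037064 − 0.000326·(-0.262936)/(0.261869) = 4.037392;  |Δ| = 0.000327
|x₃ − x₂| = 0.000327 < 0.001

n = 3, xₙ = 4.0374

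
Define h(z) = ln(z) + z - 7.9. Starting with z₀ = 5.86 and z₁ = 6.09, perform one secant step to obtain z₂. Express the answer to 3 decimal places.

6.093

h(5.86) = -0.27185, h(6.09) = -0.00335
z₂ = 6.09000 − (-0.00335)·(6.09000 − 5.86000) / (-0.00335 − (-0.27185)) = 6.09000 − (-0.00077)/(0.26850) = 6.09287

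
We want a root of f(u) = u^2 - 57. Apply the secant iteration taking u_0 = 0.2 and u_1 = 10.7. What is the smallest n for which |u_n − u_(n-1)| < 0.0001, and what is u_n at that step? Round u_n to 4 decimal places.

n = 7, u_n = 7.5498

f(0.2) = -56.960000, f(10.7) = 57.490000
u_2 = 10.700000 − 57.490000·(10.500000)/(114.450000) = 5.425688;  |Δ| = 5.274312
f(5.425688) = -27.561909
u_3 = 5.425688 − (-27.561909)·(-5.274312)/(-85.051909) = 7.134881;  |Δ| = 1.709193
f(7.134881) = -6.093476
u_4 = 7.134881 − (-6.093476)·(1.709193)/(21.468433) = 7.620008;  |Δ| = 0.485127
f(7.620008) = 1.064525
u_5 = 7.620008 − 1.064525·(0.485127)/(7.158001) = 7.547861;  |Δ| = 0.072147
f(7.547861) = -0.029795
u_6 = 7.547861 − (-0.029795)·(-0.072147)/(-1.094320) = 7.549825;  |Δ| = 0.001964
f(7.549825) = -0.000138
u_7 = 7.549825 − (-0.000138)·(0.001964)/(0.029658) = 7.549834;  |Δ| = 0.000009
|u_7 − u_6| = 0.000009 < 0.0001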